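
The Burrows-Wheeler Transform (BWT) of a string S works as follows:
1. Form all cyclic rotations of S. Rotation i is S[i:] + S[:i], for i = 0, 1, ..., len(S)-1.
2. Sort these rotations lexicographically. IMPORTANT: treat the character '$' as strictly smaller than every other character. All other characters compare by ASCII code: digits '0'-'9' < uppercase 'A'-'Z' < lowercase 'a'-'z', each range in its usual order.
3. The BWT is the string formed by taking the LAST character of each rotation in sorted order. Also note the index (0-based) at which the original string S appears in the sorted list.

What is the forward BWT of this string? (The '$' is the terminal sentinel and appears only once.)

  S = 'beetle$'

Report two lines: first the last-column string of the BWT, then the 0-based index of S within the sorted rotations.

All 7 rotations (rotation i = S[i:]+S[:i]):
  rot[0] = beetle$
  rot[1] = eetle$b
  rot[2] = etle$be
  rot[3] = tle$bee
  rot[4] = le$beet
  rot[5] = e$beetl
  rot[6] = $beetle
Sorted (with $ < everything):
  sorted[0] = $beetle  (last char: 'e')
  sorted[1] = beetle$  (last char: '$')
  sorted[2] = e$beetl  (last char: 'l')
  sorted[3] = eetle$b  (last char: 'b')
  sorted[4] = etle$be  (last char: 'e')
  sorted[5] = le$beet  (last char: 't')
  sorted[6] = tle$bee  (last char: 'e')
Last column: e$lbete
Original string S is at sorted index 1

Answer: e$lbete
1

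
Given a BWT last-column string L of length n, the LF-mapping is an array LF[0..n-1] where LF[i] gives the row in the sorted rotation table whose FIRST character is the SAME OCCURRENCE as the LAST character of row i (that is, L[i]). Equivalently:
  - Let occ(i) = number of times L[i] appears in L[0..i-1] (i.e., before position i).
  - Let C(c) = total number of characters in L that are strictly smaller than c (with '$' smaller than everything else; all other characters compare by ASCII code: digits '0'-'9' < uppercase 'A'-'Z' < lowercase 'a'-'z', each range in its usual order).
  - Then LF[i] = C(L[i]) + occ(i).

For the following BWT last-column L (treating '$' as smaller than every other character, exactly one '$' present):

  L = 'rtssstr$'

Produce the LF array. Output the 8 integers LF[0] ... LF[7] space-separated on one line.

Char counts: '$':1, 'r':2, 's':3, 't':2
C (first-col start): C('$')=0, C('r')=1, C('s')=3, C('t')=6
L[0]='r': occ=0, LF[0]=C('r')+0=1+0=1
L[1]='t': occ=0, LF[1]=C('t')+0=6+0=6
L[2]='s': occ=0, LF[2]=C('s')+0=3+0=3
L[3]='s': occ=1, LF[3]=C('s')+1=3+1=4
L[4]='s': occ=2, LF[4]=C('s')+2=3+2=5
L[5]='t': occ=1, LF[5]=C('t')+1=6+1=7
L[6]='r': occ=1, LF[6]=C('r')+1=1+1=2
L[7]='$': occ=0, LF[7]=C('$')+0=0+0=0

Answer: 1 6 3 4 5 7 2 0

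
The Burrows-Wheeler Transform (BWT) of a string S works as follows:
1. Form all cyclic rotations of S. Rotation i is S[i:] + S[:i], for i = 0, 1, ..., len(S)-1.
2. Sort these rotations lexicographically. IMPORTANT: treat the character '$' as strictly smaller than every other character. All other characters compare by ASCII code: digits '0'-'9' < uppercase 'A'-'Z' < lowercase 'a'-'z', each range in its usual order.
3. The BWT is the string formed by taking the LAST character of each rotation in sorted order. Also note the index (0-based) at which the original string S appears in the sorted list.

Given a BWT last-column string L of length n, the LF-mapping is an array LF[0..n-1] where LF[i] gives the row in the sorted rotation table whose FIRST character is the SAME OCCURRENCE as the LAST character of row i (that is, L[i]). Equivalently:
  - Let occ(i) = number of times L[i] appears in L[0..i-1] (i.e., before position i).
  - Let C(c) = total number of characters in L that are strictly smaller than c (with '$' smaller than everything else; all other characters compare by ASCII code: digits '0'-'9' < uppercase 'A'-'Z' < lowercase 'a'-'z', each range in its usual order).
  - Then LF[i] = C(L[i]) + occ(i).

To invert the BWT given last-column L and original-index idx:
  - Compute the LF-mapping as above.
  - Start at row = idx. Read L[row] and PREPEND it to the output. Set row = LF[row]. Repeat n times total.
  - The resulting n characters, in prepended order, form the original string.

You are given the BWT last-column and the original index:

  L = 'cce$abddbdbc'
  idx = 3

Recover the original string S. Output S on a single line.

Answer: bdcabddcebc$

Derivation:
LF mapping: 5 6 11 0 1 2 8 9 3 10 4 7
Walk LF starting at row 3, prepending L[row]:
  step 1: row=3, L[3]='$', prepend. Next row=LF[3]=0
  step 2: row=0, L[0]='c', prepend. Next row=LF[0]=5
  step 3: row=5, L[5]='b', prepend. Next row=LF[5]=2
  step 4: row=2, L[2]='e', prepend. Next row=LF[2]=11
  step 5: row=11, L[11]='c', prepend. Next row=LF[11]=7
  step 6: row=7, L[7]='d', prepend. Next row=LF[7]=9
  step 7: row=9, L[9]='d', prepend. Next row=LF[9]=10
  step 8: row=10, L[10]='b', prepend. Next row=LF[10]=4
  step 9: row=4, L[4]='a', prepend. Next row=LF[4]=1
  step 10: row=1, L[1]='c', prepend. Next row=LF[1]=6
  step 11: row=6, L[6]='d', prepend. Next row=LF[6]=8
  step 12: row=8, L[8]='b', prepend. Next row=LF[8]=3
Reversed output: bdcabddcebc$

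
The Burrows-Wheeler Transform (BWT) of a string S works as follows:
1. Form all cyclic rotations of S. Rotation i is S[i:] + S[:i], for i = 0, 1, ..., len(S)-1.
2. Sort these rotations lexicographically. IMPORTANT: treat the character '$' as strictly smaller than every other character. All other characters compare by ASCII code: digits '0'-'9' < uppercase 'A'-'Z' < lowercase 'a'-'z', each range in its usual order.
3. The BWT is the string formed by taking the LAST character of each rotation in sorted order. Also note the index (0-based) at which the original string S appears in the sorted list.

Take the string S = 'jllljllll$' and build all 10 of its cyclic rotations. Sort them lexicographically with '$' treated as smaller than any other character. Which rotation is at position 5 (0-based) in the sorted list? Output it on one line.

Answer: ll$jllljll

Derivation:
All 10 rotations (rotation i = S[i:]+S[:i]):
  rot[0] = jllljllll$
  rot[1] = llljllll$j
  rot[2] = lljllll$jl
  rot[3] = ljllll$jll
  rot[4] = jllll$jlll
  rot[5] = llll$jlllj
  rot[6] = lll$jllljl
  rot[7] = ll$jllljll
  rot[8] = l$jllljlll
  rot[9] = $jllljllll
Sorted (with $ < everything):
  sorted[0] = $jllljllll
  sorted[1] = jllljllll$
  sorted[2] = jllll$jlll
  sorted[3] = l$jllljlll
  sorted[4] = ljllll$jll
  sorted[5] = ll$jllljll
  sorted[6] = lljllll$jl
  sorted[7] = lll$jllljl
  sorted[8] = llljllll$j
  sorted[9] = llll$jlllj
sorted[5] = ll$jllljll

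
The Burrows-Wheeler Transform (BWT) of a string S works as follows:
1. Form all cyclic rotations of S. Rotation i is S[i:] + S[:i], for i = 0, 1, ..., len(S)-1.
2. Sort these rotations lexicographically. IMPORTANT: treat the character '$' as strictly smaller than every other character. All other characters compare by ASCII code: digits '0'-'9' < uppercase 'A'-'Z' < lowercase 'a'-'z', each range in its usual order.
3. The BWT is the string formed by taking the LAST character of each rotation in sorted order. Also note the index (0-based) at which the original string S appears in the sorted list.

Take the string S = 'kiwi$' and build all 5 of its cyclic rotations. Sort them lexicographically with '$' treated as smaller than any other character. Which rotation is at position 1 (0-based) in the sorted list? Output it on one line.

All 5 rotations (rotation i = S[i:]+S[:i]):
  rot[0] = kiwi$
  rot[1] = iwi$k
  rot[2] = wi$ki
  rot[3] = i$kiw
  rot[4] = $kiwi
Sorted (with $ < everything):
  sorted[0] = $kiwi
  sorted[1] = i$kiw
  sorted[2] = iwi$k
  sorted[3] = kiwi$
  sorted[4] = wi$ki
sorted[1] = i$kiw

Answer: i$kiw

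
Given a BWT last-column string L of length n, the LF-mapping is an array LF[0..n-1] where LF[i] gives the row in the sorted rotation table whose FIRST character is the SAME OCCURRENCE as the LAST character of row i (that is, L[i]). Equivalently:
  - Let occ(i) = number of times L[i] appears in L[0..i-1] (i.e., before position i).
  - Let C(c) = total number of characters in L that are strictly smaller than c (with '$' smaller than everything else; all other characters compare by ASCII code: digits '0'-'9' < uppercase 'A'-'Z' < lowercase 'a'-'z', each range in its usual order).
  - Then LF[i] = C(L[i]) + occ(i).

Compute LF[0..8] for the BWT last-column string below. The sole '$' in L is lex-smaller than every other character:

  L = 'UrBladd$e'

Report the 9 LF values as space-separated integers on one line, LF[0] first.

Char counts: '$':1, 'B':1, 'U':1, 'a':1, 'd':2, 'e':1, 'l':1, 'r':1
C (first-col start): C('$')=0, C('B')=1, C('U')=2, C('a')=3, C('d')=4, C('e')=6, C('l')=7, C('r')=8
L[0]='U': occ=0, LF[0]=C('U')+0=2+0=2
L[1]='r': occ=0, LF[1]=C('r')+0=8+0=8
L[2]='B': occ=0, LF[2]=C('B')+0=1+0=1
L[3]='l': occ=0, LF[3]=C('l')+0=7+0=7
L[4]='a': occ=0, LF[4]=C('a')+0=3+0=3
L[5]='d': occ=0, LF[5]=C('d')+0=4+0=4
L[6]='d': occ=1, LF[6]=C('d')+1=4+1=5
L[7]='$': occ=0, LF[7]=C('$')+0=0+0=0
L[8]='e': occ=0, LF[8]=C('e')+0=6+0=6

Answer: 2 8 1 7 3 4 5 0 6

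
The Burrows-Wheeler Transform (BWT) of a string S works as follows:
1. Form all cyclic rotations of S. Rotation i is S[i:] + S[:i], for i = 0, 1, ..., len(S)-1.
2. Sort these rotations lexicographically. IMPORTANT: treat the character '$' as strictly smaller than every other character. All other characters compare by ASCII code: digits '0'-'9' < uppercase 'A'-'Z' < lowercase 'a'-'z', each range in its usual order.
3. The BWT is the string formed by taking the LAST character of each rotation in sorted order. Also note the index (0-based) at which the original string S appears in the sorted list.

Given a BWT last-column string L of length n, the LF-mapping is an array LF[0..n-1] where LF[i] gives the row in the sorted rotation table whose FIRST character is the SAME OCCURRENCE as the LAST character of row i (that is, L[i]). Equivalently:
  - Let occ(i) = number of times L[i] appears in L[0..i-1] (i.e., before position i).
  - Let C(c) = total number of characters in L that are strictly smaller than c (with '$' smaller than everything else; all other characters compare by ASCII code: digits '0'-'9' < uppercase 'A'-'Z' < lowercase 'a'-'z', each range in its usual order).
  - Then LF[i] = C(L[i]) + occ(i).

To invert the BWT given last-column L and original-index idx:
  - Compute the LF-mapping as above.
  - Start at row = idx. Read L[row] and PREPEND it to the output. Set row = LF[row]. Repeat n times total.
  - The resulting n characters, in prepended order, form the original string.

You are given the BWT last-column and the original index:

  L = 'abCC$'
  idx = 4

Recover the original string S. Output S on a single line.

LF mapping: 3 4 1 2 0
Walk LF starting at row 4, prepending L[row]:
  step 1: row=4, L[4]='$', prepend. Next row=LF[4]=0
  step 2: row=0, L[0]='a', prepend. Next row=LF[0]=3
  step 3: row=3, L[3]='C', prepend. Next row=LF[3]=2
  step 4: row=2, L[2]='C', prepend. Next row=LF[2]=1
  step 5: row=1, L[1]='b', prepend. Next row=LF[1]=4
Reversed output: bCCa$

Answer: bCCa$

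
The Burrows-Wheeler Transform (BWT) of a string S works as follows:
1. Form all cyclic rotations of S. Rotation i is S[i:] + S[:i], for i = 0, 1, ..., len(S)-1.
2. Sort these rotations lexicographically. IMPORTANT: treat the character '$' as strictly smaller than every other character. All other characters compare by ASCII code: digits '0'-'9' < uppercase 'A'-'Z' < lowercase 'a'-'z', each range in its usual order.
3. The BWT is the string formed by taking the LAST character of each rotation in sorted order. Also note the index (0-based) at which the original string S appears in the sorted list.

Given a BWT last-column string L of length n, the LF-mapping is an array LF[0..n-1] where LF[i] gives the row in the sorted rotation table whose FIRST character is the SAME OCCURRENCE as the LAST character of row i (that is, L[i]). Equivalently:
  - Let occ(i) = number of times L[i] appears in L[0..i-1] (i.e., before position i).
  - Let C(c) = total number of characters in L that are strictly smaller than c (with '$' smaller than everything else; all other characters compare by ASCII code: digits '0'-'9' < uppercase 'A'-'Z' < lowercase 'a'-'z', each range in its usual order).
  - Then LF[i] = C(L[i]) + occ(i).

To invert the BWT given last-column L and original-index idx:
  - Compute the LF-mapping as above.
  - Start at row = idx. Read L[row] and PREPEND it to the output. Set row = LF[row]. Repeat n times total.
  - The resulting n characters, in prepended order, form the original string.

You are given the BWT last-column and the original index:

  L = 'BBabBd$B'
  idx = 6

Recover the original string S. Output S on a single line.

LF mapping: 1 2 5 6 3 7 0 4
Walk LF starting at row 6, prepending L[row]:
  step 1: row=6, L[6]='$', prepend. Next row=LF[6]=0
  step 2: row=0, L[0]='B', prepend. Next row=LF[0]=1
  step 3: row=1, L[1]='B', prepend. Next row=LF[1]=2
  step 4: row=2, L[2]='a', prepend. Next row=LF[2]=5
  step 5: row=5, L[5]='d', prepend. Next row=LF[5]=7
  step 6: row=7, L[7]='B', prepend. Next row=LF[7]=4
  step 7: row=4, L[4]='B', prepend. Next row=LF[4]=3
  step 8: row=3, L[3]='b', prepend. Next row=LF[3]=6
Reversed output: bBBdaBB$

Answer: bBBdaBB$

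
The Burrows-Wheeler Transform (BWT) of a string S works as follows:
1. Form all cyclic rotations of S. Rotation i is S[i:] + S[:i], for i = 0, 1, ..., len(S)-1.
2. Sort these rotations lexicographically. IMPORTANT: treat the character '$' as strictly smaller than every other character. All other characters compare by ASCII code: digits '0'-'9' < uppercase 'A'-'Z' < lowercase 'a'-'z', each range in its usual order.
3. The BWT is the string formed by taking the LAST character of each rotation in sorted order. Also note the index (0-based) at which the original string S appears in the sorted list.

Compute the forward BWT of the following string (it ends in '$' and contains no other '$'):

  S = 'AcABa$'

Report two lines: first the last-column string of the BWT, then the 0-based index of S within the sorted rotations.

All 6 rotations (rotation i = S[i:]+S[:i]):
  rot[0] = AcABa$
  rot[1] = cABa$A
  rot[2] = ABa$Ac
  rot[3] = Ba$AcA
  rot[4] = a$AcAB
  rot[5] = $AcABa
Sorted (with $ < everything):
  sorted[0] = $AcABa  (last char: 'a')
  sorted[1] = ABa$Ac  (last char: 'c')
  sorted[2] = AcABa$  (last char: '$')
  sorted[3] = Ba$AcA  (last char: 'A')
  sorted[4] = a$AcAB  (last char: 'B')
  sorted[5] = cABa$A  (last char: 'A')
Last column: ac$ABA
Original string S is at sorted index 2

Answer: ac$ABA
2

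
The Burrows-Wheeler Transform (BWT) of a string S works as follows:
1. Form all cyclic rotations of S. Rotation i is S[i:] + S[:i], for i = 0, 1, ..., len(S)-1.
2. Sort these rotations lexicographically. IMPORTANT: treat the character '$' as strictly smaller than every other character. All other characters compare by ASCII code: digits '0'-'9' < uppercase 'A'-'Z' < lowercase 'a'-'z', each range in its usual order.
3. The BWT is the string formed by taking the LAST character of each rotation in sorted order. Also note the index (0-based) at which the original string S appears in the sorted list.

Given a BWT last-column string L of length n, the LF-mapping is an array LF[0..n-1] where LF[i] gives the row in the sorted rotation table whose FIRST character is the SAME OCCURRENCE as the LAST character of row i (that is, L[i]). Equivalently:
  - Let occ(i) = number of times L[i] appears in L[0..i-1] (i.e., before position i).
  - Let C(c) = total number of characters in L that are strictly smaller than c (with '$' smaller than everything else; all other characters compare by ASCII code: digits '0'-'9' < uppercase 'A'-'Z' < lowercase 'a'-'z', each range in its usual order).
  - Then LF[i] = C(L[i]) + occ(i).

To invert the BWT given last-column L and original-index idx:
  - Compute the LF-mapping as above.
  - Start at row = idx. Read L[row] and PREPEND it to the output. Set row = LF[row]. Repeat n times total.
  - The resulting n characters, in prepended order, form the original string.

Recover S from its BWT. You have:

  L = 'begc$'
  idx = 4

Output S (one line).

LF mapping: 1 3 4 2 0
Walk LF starting at row 4, prepending L[row]:
  step 1: row=4, L[4]='$', prepend. Next row=LF[4]=0
  step 2: row=0, L[0]='b', prepend. Next row=LF[0]=1
  step 3: row=1, L[1]='e', prepend. Next row=LF[1]=3
  step 4: row=3, L[3]='c', prepend. Next row=LF[3]=2
  step 5: row=2, L[2]='g', prepend. Next row=LF[2]=4
Reversed output: gceb$

Answer: gceb$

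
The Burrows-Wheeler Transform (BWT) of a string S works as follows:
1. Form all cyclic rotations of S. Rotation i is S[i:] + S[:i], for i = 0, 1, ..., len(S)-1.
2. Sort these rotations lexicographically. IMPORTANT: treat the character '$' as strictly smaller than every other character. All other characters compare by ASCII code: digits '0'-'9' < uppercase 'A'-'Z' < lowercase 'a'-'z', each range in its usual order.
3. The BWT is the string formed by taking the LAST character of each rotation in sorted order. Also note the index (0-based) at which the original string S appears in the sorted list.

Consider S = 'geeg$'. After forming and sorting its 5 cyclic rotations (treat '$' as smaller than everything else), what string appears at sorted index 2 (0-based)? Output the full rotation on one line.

All 5 rotations (rotation i = S[i:]+S[:i]):
  rot[0] = geeg$
  rot[1] = eeg$g
  rot[2] = eg$ge
  rot[3] = g$gee
  rot[4] = $geeg
Sorted (with $ < everything):
  sorted[0] = $geeg
  sorted[1] = eeg$g
  sorted[2] = eg$ge
  sorted[3] = g$gee
  sorted[4] = geeg$
sorted[2] = eg$ge

Answer: eg$ge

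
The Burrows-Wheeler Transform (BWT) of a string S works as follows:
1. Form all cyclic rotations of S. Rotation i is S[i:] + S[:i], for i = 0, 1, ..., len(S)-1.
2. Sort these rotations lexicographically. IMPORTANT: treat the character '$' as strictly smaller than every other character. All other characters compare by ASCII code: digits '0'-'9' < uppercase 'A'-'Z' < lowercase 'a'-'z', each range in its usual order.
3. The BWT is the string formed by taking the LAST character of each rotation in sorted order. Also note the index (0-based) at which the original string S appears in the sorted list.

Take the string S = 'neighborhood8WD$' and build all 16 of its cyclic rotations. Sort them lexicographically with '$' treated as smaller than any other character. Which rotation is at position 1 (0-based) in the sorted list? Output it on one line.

Answer: 8WD$neighborhood

Derivation:
All 16 rotations (rotation i = S[i:]+S[:i]):
  rot[0] = neighborhood8WD$
  rot[1] = eighborhood8WD$n
  rot[2] = ighborhood8WD$ne
  rot[3] = ghborhood8WD$nei
  rot[4] = hborhood8WD$neig
  rot[5] = borhood8WD$neigh
  rot[6] = orhood8WD$neighb
  rot[7] = rhood8WD$neighbo
  rot[8] = hood8WD$neighbor
  rot[9] = ood8WD$neighborh
  rot[10] = od8WD$neighborho
  rot[11] = d8WD$neighborhoo
  rot[12] = 8WD$neighborhood
  rot[13] = WD$neighborhood8
  rot[14] = D$neighborhood8W
  rot[15] = $neighborhood8WD
Sorted (with $ < everything):
  sorted[0] = $neighborhood8WD
  sorted[1] = 8WD$neighborhood
  sorted[2] = D$neighborhood8W
  sorted[3] = WD$neighborhood8
  sorted[4] = borhood8WD$neigh
  sorted[5] = d8WD$neighborhoo
  sorted[6] = eighborhood8WD$n
  sorted[7] = ghborhood8WD$nei
  sorted[8] = hborhood8WD$neig
  sorted[9] = hood8WD$neighbor
  sorted[10] = ighborhood8WD$ne
  sorted[11] = neighborhood8WD$
  sorted[12] = od8WD$neighborho
  sorted[13] = ood8WD$neighborh
  sorted[14] = orhood8WD$neighb
  sorted[15] = rhood8WD$neighbo
sorted[1] = 8WD$neighborhood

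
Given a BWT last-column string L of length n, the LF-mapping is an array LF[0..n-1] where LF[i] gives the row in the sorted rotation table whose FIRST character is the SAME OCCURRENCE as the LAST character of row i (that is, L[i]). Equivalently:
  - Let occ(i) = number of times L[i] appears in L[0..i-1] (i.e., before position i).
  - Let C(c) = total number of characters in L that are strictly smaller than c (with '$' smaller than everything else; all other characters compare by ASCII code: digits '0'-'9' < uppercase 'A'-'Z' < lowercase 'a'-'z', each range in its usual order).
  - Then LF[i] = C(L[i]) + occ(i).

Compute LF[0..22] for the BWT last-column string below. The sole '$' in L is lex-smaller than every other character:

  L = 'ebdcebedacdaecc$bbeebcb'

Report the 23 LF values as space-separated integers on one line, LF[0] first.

Char counts: '$':1, 'a':2, 'b':6, 'c':5, 'd':3, 'e':6
C (first-col start): C('$')=0, C('a')=1, C('b')=3, C('c')=9, C('d')=14, C('e')=17
L[0]='e': occ=0, LF[0]=C('e')+0=17+0=17
L[1]='b': occ=0, LF[1]=C('b')+0=3+0=3
L[2]='d': occ=0, LF[2]=C('d')+0=14+0=14
L[3]='c': occ=0, LF[3]=C('c')+0=9+0=9
L[4]='e': occ=1, LF[4]=C('e')+1=17+1=18
L[5]='b': occ=1, LF[5]=C('b')+1=3+1=4
L[6]='e': occ=2, LF[6]=C('e')+2=17+2=19
L[7]='d': occ=1, LF[7]=C('d')+1=14+1=15
L[8]='a': occ=0, LF[8]=C('a')+0=1+0=1
L[9]='c': occ=1, LF[9]=C('c')+1=9+1=10
L[10]='d': occ=2, LF[10]=C('d')+2=14+2=16
L[11]='a': occ=1, LF[11]=C('a')+1=1+1=2
L[12]='e': occ=3, LF[12]=C('e')+3=17+3=20
L[13]='c': occ=2, LF[13]=C('c')+2=9+2=11
L[14]='c': occ=3, LF[14]=C('c')+3=9+3=12
L[15]='$': occ=0, LF[15]=C('$')+0=0+0=0
L[16]='b': occ=2, LF[16]=C('b')+2=3+2=5
L[17]='b': occ=3, LF[17]=C('b')+3=3+3=6
L[18]='e': occ=4, LF[18]=C('e')+4=17+4=21
L[19]='e': occ=5, LF[19]=C('e')+5=17+5=22
L[20]='b': occ=4, LF[20]=C('b')+4=3+4=7
L[21]='c': occ=4, LF[21]=C('c')+4=9+4=13
L[22]='b': occ=5, LF[22]=C('b')+5=3+5=8

Answer: 17 3 14 9 18 4 19 15 1 10 16 2 20 11 12 0 5 6 21 22 7 13 8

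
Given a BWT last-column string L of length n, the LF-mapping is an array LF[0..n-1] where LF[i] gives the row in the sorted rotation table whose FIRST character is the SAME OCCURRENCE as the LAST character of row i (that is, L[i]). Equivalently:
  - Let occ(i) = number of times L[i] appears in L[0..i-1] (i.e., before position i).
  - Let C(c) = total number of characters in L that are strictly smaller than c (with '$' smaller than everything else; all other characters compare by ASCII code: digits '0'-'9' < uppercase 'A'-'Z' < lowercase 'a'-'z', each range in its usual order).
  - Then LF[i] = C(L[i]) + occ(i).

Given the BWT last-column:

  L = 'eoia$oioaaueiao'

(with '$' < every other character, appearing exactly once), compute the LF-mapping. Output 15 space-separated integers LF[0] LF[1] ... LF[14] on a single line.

Answer: 5 10 7 1 0 11 8 12 2 3 14 6 9 4 13

Derivation:
Char counts: '$':1, 'a':4, 'e':2, 'i':3, 'o':4, 'u':1
C (first-col start): C('$')=0, C('a')=1, C('e')=5, C('i')=7, C('o')=10, C('u')=14
L[0]='e': occ=0, LF[0]=C('e')+0=5+0=5
L[1]='o': occ=0, LF[1]=C('o')+0=10+0=10
L[2]='i': occ=0, LF[2]=C('i')+0=7+0=7
L[3]='a': occ=0, LF[3]=C('a')+0=1+0=1
L[4]='$': occ=0, LF[4]=C('$')+0=0+0=0
L[5]='o': occ=1, LF[5]=C('o')+1=10+1=11
L[6]='i': occ=1, LF[6]=C('i')+1=7+1=8
L[7]='o': occ=2, LF[7]=C('o')+2=10+2=12
L[8]='a': occ=1, LF[8]=C('a')+1=1+1=2
L[9]='a': occ=2, LF[9]=C('a')+2=1+2=3
L[10]='u': occ=0, LF[10]=C('u')+0=14+0=14
L[11]='e': occ=1, LF[11]=C('e')+1=5+1=6
L[12]='i': occ=2, LF[12]=C('i')+2=7+2=9
L[13]='a': occ=3, LF[13]=C('a')+3=1+3=4
L[14]='o': occ=3, LF[14]=C('o')+3=10+3=13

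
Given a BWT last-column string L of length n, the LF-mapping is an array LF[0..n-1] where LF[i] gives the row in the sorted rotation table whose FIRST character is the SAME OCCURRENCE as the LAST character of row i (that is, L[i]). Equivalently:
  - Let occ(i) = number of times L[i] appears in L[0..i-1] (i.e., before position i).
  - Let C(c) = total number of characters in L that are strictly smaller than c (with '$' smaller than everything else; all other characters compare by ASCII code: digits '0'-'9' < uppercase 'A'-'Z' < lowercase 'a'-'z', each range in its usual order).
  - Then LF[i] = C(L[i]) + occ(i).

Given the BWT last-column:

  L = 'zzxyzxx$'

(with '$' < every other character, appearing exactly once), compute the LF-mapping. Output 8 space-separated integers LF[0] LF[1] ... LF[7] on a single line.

Answer: 5 6 1 4 7 2 3 0

Derivation:
Char counts: '$':1, 'x':3, 'y':1, 'z':3
C (first-col start): C('$')=0, C('x')=1, C('y')=4, C('z')=5
L[0]='z': occ=0, LF[0]=C('z')+0=5+0=5
L[1]='z': occ=1, LF[1]=C('z')+1=5+1=6
L[2]='x': occ=0, LF[2]=C('x')+0=1+0=1
L[3]='y': occ=0, LF[3]=C('y')+0=4+0=4
L[4]='z': occ=2, LF[4]=C('z')+2=5+2=7
L[5]='x': occ=1, LF[5]=C('x')+1=1+1=2
L[6]='x': occ=2, LF[6]=C('x')+2=1+2=3
L[7]='$': occ=0, LF[7]=C('$')+0=0+0=0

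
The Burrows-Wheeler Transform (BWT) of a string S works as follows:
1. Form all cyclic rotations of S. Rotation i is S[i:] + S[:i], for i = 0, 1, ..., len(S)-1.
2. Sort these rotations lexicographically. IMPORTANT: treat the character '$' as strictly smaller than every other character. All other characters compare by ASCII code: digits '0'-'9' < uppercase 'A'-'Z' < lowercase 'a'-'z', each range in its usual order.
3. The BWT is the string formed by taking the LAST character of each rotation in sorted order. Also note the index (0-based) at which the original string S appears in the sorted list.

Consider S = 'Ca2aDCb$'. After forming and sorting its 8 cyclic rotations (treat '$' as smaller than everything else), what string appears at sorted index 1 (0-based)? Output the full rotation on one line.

Answer: 2aDCb$Ca

Derivation:
All 8 rotations (rotation i = S[i:]+S[:i]):
  rot[0] = Ca2aDCb$
  rot[1] = a2aDCb$C
  rot[2] = 2aDCb$Ca
  rot[3] = aDCb$Ca2
  rot[4] = DCb$Ca2a
  rot[5] = Cb$Ca2aD
  rot[6] = b$Ca2aDC
  rot[7] = $Ca2aDCb
Sorted (with $ < everything):
  sorted[0] = $Ca2aDCb
  sorted[1] = 2aDCb$Ca
  sorted[2] = Ca2aDCb$
  sorted[3] = Cb$Ca2aD
  sorted[4] = DCb$Ca2a
  sorted[5] = a2aDCb$C
  sorted[6] = aDCb$Ca2
  sorted[7] = b$Ca2aDC
sorted[1] = 2aDCb$Ca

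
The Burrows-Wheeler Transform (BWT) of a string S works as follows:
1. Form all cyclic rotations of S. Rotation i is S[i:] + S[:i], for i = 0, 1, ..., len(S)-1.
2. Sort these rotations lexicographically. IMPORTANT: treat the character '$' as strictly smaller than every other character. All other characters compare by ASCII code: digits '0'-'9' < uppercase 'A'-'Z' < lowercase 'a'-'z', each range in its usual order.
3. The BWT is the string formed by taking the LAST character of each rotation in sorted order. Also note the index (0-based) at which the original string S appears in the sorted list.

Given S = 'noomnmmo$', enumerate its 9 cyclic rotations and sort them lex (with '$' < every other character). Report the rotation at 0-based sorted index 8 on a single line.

All 9 rotations (rotation i = S[i:]+S[:i]):
  rot[0] = noomnmmo$
  rot[1] = oomnmmo$n
  rot[2] = omnmmo$no
  rot[3] = mnmmo$noo
  rot[4] = nmmo$noom
  rot[5] = mmo$noomn
  rot[6] = mo$noomnm
  rot[7] = o$noomnmm
  rot[8] = $noomnmmo
Sorted (with $ < everything):
  sorted[0] = $noomnmmo
  sorted[1] = mmo$noomn
  sorted[2] = mnmmo$noo
  sorted[3] = mo$noomnm
  sorted[4] = nmmo$noom
  sorted[5] = noomnmmo$
  sorted[6] = o$noomnmm
  sorted[7] = omnmmo$no
  sorted[8] = oomnmmo$n
sorted[8] = oomnmmo$n

Answer: oomnmmo$n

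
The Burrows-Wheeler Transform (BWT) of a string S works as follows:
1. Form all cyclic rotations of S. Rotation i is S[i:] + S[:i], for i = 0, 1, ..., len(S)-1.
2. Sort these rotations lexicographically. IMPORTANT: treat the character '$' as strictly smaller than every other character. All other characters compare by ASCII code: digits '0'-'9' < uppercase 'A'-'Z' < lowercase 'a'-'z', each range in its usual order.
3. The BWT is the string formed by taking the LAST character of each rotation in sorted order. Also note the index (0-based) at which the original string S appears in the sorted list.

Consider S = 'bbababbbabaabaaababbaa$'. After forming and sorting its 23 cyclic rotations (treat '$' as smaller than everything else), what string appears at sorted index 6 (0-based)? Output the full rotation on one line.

All 23 rotations (rotation i = S[i:]+S[:i]):
  rot[0] = bbababbbabaabaaababbaa$
  rot[1] = bababbbabaabaaababbaa$b
  rot[2] = ababbbabaabaaababbaa$bb
  rot[3] = babbbabaabaaababbaa$bba
  rot[4] = abbbabaabaaababbaa$bbab
  rot[5] = bbbabaabaaababbaa$bbaba
  rot[6] = bbabaabaaababbaa$bbabab
  rot[7] = babaabaaababbaa$bbababb
  rot[8] = abaabaaababbaa$bbababbb
  rot[9] = baabaaababbaa$bbababbba
  rot[10] = aabaaababbaa$bbababbbab
  rot[11] = abaaababbaa$bbababbbaba
  rot[12] = baaababbaa$bbababbbabaa
  rot[13] = aaababbaa$bbababbbabaab
  rot[14] = aababbaa$bbababbbabaaba
  rot[15] = ababbaa$bbababbbabaabaa
  rot[16] = babbaa$bbababbbabaabaaa
  rot[17] = abbaa$bbababbbabaabaaab
  rot[18] = bbaa$bbababbbabaabaaaba
  rot[19] = baa$bbababbbabaabaaabab
  rot[20] = aa$bbababbbabaabaaababb
  rot[21] = a$bbababbbabaabaaababba
  rot[22] = $bbababbbabaabaaababbaa
Sorted (with $ < everything):
  sorted[0] = $bbababbbabaabaaababbaa
  sorted[1] = a$bbababbbabaabaaababba
  sorted[2] = aa$bbababbbabaabaaababb
  sorted[3] = aaababbaa$bbababbbabaab
  sorted[4] = aabaaababbaa$bbababbbab
  sorted[5] = aababbaa$bbababbbabaaba
  sorted[6] = abaaababbaa$bbababbbaba
  sorted[7] = abaabaaababbaa$bbababbb
  sorted[8] = ababbaa$bbababbbabaabaa
  sorted[9] = ababbbabaabaaababbaa$bb
  sorted[10] = abbaa$bbababbbabaabaaab
  sorted[11] = abbbabaabaaababbaa$bbab
  sorted[12] = baa$bbababbbabaabaaabab
  sorted[13] = baaababbaa$bbababbbabaa
  sorted[14] = baabaaababbaa$bbababbba
  sorted[15] = babaabaaababbaa$bbababb
  sorted[16] = bababbbabaabaaababbaa$b
  sorted[17] = babbaa$bbababbbabaabaaa
  sorted[18] = babbbabaabaaababbaa$bba
  sorted[19] = bbaa$bbababbbabaabaaaba
  sorted[20] = bbabaabaaababbaa$bbabab
  sorted[21] = bbababbbabaabaaababbaa$
  sorted[22] = bbbabaabaaababbaa$bbaba
sorted[6] = abaaababbaa$bbababbbaba

Answer: abaaababbaa$bbababbbaba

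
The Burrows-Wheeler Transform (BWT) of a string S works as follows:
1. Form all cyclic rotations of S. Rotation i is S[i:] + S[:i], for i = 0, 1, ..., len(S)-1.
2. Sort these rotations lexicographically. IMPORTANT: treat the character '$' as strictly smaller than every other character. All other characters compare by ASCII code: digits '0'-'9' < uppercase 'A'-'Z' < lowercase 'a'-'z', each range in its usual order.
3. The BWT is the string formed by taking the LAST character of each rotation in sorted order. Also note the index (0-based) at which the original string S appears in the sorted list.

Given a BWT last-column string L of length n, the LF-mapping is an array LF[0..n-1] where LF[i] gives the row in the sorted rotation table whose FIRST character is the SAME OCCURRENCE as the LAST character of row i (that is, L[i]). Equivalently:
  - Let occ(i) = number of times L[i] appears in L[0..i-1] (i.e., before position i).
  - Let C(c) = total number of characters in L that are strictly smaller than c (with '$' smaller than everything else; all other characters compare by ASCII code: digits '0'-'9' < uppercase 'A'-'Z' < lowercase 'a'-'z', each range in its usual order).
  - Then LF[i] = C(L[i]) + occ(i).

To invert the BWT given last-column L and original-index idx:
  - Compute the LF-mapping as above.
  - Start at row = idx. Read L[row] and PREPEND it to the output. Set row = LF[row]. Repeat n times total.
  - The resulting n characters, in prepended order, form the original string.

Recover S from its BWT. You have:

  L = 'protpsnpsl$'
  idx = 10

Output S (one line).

Answer: tonprlsspp$

Derivation:
LF mapping: 4 7 3 10 5 8 2 6 9 1 0
Walk LF starting at row 10, prepending L[row]:
  step 1: row=10, L[10]='$', prepend. Next row=LF[10]=0
  step 2: row=0, L[0]='p', prepend. Next row=LF[0]=4
  step 3: row=4, L[4]='p', prepend. Next row=LF[4]=5
  step 4: row=5, L[5]='s', prepend. Next row=LF[5]=8
  step 5: row=8, L[8]='s', prepend. Next row=LF[8]=9
  step 6: row=9, L[9]='l', prepend. Next row=LF[9]=1
  step 7: row=1, L[1]='r', prepend. Next row=LF[1]=7
  step 8: row=7, L[7]='p', prepend. Next row=LF[7]=6
  step 9: row=6, L[6]='n', prepend. Next row=LF[6]=2
  step 10: row=2, L[2]='o', prepend. Next row=LF[2]=3
  step 11: row=3, L[3]='t', prepend. Next row=LF[3]=10
Reversed output: tonprlsspp$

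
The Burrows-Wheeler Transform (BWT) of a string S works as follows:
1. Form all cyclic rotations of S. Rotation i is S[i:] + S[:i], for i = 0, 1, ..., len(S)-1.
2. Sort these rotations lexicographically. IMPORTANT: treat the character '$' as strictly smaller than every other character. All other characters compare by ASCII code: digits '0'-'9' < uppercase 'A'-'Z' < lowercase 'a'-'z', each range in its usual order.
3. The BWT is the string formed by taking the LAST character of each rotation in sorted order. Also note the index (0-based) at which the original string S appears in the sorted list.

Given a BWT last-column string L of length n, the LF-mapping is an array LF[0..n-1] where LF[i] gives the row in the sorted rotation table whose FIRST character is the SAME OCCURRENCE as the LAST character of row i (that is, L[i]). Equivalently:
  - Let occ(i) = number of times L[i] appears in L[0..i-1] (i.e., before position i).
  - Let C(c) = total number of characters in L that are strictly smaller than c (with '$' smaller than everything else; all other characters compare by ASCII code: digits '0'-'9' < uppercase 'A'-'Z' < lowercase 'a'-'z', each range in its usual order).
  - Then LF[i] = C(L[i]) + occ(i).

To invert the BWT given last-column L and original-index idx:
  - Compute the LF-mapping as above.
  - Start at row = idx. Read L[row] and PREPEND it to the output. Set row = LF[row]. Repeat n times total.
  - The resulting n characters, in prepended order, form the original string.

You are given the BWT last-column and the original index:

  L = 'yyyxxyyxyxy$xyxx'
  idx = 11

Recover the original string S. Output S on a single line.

LF mapping: 8 9 10 1 2 11 12 3 13 4 14 0 5 15 6 7
Walk LF starting at row 11, prepending L[row]:
  step 1: row=11, L[11]='$', prepend. Next row=LF[11]=0
  step 2: row=0, L[0]='y', prepend. Next row=LF[0]=8
  step 3: row=8, L[8]='y', prepend. Next row=LF[8]=13
  step 4: row=13, L[13]='y', prepend. Next row=LF[13]=15
  step 5: row=15, L[15]='x', prepend. Next row=LF[15]=7
  step 6: row=7, L[7]='x', prepend. Next row=LF[7]=3
  step 7: row=3, L[3]='x', prepend. Next row=LF[3]=1
  step 8: row=1, L[1]='y', prepend. Next row=LF[1]=9
  step 9: row=9, L[9]='x', prepend. Next row=LF[9]=4
  step 10: row=4, L[4]='x', prepend. Next row=LF[4]=2
  step 11: row=2, L[2]='y', prepend. Next row=LF[2]=10
  step 12: row=10, L[10]='y', prepend. Next row=LF[10]=14
  step 13: row=14, L[14]='x', prepend. Next row=LF[14]=6
  step 14: row=6, L[6]='y', prepend. Next row=LF[6]=12
  step 15: row=12, L[12]='x', prepend. Next row=LF[12]=5
  step 16: row=5, L[5]='y', prepend. Next row=LF[5]=11
Reversed output: yxyxyyxxyxxxyyy$

Answer: yxyxyyxxyxxxyyy$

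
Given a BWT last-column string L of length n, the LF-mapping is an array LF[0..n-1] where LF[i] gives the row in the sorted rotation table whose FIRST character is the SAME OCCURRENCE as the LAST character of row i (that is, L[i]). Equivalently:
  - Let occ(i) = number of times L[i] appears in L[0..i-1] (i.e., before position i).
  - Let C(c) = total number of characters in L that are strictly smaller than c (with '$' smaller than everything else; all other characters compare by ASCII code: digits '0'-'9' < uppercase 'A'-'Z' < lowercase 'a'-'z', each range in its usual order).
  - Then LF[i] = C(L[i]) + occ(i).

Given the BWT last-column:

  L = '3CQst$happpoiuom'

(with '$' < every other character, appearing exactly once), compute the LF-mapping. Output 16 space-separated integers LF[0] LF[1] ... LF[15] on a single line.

Char counts: '$':1, '3':1, 'C':1, 'Q':1, 'a':1, 'h':1, 'i':1, 'm':1, 'o':2, 'p':3, 's':1, 't':1, 'u':1
C (first-col start): C('$')=0, C('3')=1, C('C')=2, C('Q')=3, C('a')=4, C('h')=5, C('i')=6, C('m')=7, C('o')=8, C('p')=10, C('s')=13, C('t')=14, C('u')=15
L[0]='3': occ=0, LF[0]=C('3')+0=1+0=1
L[1]='C': occ=0, LF[1]=C('C')+0=2+0=2
L[2]='Q': occ=0, LF[2]=C('Q')+0=3+0=3
L[3]='s': occ=0, LF[3]=C('s')+0=13+0=13
L[4]='t': occ=0, LF[4]=C('t')+0=14+0=14
L[5]='$': occ=0, LF[5]=C('$')+0=0+0=0
L[6]='h': occ=0, LF[6]=C('h')+0=5+0=5
L[7]='a': occ=0, LF[7]=C('a')+0=4+0=4
L[8]='p': occ=0, LF[8]=C('p')+0=10+0=10
L[9]='p': occ=1, LF[9]=C('p')+1=10+1=11
L[10]='p': occ=2, LF[10]=C('p')+2=10+2=12
L[11]='o': occ=0, LF[11]=C('o')+0=8+0=8
L[12]='i': occ=0, LF[12]=C('i')+0=6+0=6
L[13]='u': occ=0, LF[13]=C('u')+0=15+0=15
L[14]='o': occ=1, LF[14]=C('o')+1=8+1=9
L[15]='m': occ=0, LF[15]=C('m')+0=7+0=7

Answer: 1 2 3 13 14 0 5 4 10 11 12 8 6 15 9 7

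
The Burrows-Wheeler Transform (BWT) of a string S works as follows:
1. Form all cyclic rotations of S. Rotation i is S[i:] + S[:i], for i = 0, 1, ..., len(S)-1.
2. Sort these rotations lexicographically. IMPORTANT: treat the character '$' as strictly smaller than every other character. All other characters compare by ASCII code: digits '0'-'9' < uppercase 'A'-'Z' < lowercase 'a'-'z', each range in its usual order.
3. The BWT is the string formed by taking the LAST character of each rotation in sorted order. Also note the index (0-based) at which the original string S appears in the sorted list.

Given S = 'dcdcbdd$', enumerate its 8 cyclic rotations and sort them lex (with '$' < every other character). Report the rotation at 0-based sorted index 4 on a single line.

All 8 rotations (rotation i = S[i:]+S[:i]):
  rot[0] = dcdcbdd$
  rot[1] = cdcbdd$d
  rot[2] = dcbdd$dc
  rot[3] = cbdd$dcd
  rot[4] = bdd$dcdc
  rot[5] = dd$dcdcb
  rot[6] = d$dcdcbd
  rot[7] = $dcdcbdd
Sorted (with $ < everything):
  sorted[0] = $dcdcbdd
  sorted[1] = bdd$dcdc
  sorted[2] = cbdd$dcd
  sorted[3] = cdcbdd$d
  sorted[4] = d$dcdcbd
  sorted[5] = dcbdd$dc
  sorted[6] = dcdcbdd$
  sorted[7] = dd$dcdcb
sorted[4] = d$dcdcbd

Answer: d$dcdcbd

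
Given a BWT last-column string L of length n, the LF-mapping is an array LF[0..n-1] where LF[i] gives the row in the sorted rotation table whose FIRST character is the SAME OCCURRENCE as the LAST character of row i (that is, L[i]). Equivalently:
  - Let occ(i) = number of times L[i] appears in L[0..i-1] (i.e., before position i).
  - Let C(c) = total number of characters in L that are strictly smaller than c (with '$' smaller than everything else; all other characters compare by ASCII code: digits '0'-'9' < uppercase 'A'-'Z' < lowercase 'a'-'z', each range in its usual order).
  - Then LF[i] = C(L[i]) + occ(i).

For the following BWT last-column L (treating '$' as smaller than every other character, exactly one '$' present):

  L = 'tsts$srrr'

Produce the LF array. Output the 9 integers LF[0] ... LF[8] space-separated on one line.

Char counts: '$':1, 'r':3, 's':3, 't':2
C (first-col start): C('$')=0, C('r')=1, C('s')=4, C('t')=7
L[0]='t': occ=0, LF[0]=C('t')+0=7+0=7
L[1]='s': occ=0, LF[1]=C('s')+0=4+0=4
L[2]='t': occ=1, LF[2]=C('t')+1=7+1=8
L[3]='s': occ=1, LF[3]=C('s')+1=4+1=5
L[4]='$': occ=0, LF[4]=C('$')+0=0+0=0
L[5]='s': occ=2, LF[5]=C('s')+2=4+2=6
L[6]='r': occ=0, LF[6]=C('r')+0=1+0=1
L[7]='r': occ=1, LF[7]=C('r')+1=1+1=2
L[8]='r': occ=2, LF[8]=C('r')+2=1+2=3

Answer: 7 4 8 5 0 6 1 2 3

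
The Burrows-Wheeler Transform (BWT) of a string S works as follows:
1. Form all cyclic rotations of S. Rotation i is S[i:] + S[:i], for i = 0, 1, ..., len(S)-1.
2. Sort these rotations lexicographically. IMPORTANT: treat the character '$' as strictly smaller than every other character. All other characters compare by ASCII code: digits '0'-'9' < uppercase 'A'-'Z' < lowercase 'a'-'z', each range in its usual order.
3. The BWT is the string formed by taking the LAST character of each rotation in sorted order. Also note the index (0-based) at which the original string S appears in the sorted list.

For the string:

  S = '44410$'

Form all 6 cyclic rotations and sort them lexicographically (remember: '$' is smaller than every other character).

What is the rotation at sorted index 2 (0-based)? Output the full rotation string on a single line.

All 6 rotations (rotation i = S[i:]+S[:i]):
  rot[0] = 44410$
  rot[1] = 4410$4
  rot[2] = 410$44
  rot[3] = 10$444
  rot[4] = 0$4441
  rot[5] = $44410
Sorted (with $ < everything):
  sorted[0] = $44410
  sorted[1] = 0$4441
  sorted[2] = 10$444
  sorted[3] = 410$44
  sorted[4] = 4410$4
  sorted[5] = 44410$
sorted[2] = 10$444

Answer: 10$444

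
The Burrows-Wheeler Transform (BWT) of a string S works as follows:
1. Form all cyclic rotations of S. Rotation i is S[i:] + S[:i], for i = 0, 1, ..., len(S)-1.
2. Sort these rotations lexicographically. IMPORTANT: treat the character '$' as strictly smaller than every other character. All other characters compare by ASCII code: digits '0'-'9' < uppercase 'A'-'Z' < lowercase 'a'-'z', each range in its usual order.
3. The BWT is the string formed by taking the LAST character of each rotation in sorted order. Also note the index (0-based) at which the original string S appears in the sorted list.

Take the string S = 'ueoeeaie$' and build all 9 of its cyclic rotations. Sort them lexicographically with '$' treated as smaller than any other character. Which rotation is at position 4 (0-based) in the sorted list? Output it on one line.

Answer: eeaie$ueo

Derivation:
All 9 rotations (rotation i = S[i:]+S[:i]):
  rot[0] = ueoeeaie$
  rot[1] = eoeeaie$u
  rot[2] = oeeaie$ue
  rot[3] = eeaie$ueo
  rot[4] = eaie$ueoe
  rot[5] = aie$ueoee
  rot[6] = ie$ueoeea
  rot[7] = e$ueoeeai
  rot[8] = $ueoeeaie
Sorted (with $ < everything):
  sorted[0] = $ueoeeaie
  sorted[1] = aie$ueoee
  sorted[2] = e$ueoeeai
  sorted[3] = eaie$ueoe
  sorted[4] = eeaie$ueo
  sorted[5] = eoeeaie$u
  sorted[6] = ie$ueoeea
  sorted[7] = oeeaie$ue
  sorted[8] = ueoeeaie$
sorted[4] = eeaie$ueo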